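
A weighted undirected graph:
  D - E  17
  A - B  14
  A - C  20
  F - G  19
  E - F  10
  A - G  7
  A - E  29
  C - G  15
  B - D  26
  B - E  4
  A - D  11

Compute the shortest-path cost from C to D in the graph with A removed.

61

Paths from C to D avoiding A:
C → G → F → E → D: 15 + 19 + 10 + 17 = 61
C → G → F → E → B → D: 15 + 19 + 10 + 4 + 26 = 74
Best route has total 61.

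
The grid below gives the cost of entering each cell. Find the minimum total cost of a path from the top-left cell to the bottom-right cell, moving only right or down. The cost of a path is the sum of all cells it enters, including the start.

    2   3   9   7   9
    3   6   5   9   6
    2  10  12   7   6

37

One optimal route is [0,0] → [0,1] → [1,1] → [1,2] → [1,3] → [1,4] → [2,4].
Its cost is 2 + 3 + 6 + 5 + 9 + 6 + 6 = 37.
(Top row then right column would cost 42.)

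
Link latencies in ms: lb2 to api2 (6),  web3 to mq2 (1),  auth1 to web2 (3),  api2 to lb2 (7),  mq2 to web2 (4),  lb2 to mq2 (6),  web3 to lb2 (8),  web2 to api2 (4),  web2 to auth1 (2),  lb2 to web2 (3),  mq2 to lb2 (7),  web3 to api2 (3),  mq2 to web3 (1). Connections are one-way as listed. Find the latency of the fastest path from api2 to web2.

Paths from api2 to web2:
api2 - lb2 - mq2 - web2: 7 + 6 + 4 = 17
api2 - lb2 - web2: 7 + 3 = 10
Best route has total 10 ms.

10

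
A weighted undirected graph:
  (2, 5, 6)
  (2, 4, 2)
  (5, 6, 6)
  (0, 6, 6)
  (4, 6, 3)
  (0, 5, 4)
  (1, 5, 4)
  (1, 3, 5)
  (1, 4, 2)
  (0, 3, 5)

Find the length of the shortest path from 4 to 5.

Some routes from 4 to 5:
4 -> 2 -> 5: 2 + 6 = 8
4 -> 6 -> 5: 3 + 6 = 9
4 -> 1 -> 5: 2 + 4 = 6
The minimum is 6.

6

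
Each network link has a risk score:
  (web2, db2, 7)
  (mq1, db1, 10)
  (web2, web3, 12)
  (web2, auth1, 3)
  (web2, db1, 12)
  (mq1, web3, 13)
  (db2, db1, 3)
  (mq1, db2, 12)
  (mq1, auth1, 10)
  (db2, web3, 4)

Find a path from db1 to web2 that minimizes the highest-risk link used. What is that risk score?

Some routes from db1 to web2:
db1-db2-web3-web2: max(3, 4, 12) = 12
db1-db2-web2: max(3, 7) = 7
db1-web2: max(12) = 12
db1-mq1-auth1-web2: max(10, 10, 3) = 10
db1-db2-mq1-auth1-web2: max(3, 12, 10, 3) = 12
Smallest bottleneck: 7.

7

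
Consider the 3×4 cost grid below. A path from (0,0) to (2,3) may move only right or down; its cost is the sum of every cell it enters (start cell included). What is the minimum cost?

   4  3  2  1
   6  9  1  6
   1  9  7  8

24

Take [0,0]→[0,1]→[0,2]→[0,3]→[1,3]→[2,3] for a total of 4 + 3 + 2 + 1 + 6 + 8 = 24.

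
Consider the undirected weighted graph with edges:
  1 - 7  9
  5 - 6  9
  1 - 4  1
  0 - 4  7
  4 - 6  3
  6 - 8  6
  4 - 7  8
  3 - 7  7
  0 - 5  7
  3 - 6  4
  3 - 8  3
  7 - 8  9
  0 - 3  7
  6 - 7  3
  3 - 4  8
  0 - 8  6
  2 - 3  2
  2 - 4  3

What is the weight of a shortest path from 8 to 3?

Checking several routes:
8 → 3: 3
8 → 6 → 3: 6 + 4 = 10
8 → 6 → 4 → 2 → 3: 6 + 3 + 3 + 2 = 14
8 → 0 → 3: 6 + 7 = 13
Best route has total 3.

3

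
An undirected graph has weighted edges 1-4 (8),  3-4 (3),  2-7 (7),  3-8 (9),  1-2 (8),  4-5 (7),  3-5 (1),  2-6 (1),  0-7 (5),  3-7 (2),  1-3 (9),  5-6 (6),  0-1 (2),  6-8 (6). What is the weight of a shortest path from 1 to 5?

A few of the 1→5 routes:
1 - 2 - 6 - 5: 8 + 1 + 6 = 15
1 - 3 - 5: 9 + 1 = 10
1 - 0 - 7 - 3 - 5: 2 + 5 + 2 + 1 = 10
1 - 4 - 3 - 5: 8 + 3 + 1 = 12
Best route has total 10.

10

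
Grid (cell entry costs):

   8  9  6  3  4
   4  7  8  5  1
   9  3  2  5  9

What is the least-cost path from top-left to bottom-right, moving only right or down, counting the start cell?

38

One optimal route is [0,0] [1,0] [1,1] [2,1] [2,2] [2,3] [2,4].
Its cost is 8 + 4 + 7 + 3 + 2 + 5 + 9 = 38.
(Top row then right column would cost 40.)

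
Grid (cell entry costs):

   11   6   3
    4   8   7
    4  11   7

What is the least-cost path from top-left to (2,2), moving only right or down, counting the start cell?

Take r0c0→r0c1→r0c2→r1c2→r2c2 for a total of 11 + 6 + 3 + 7 + 7 = 34.

34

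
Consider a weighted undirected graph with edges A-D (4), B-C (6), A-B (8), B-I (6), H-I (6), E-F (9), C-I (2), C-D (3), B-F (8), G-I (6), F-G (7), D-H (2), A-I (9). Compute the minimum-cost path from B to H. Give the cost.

A few of the B→H routes:
B→I→C→D→H: 6 + 2 + 3 + 2 = 13
B→I→H: 6 + 6 = 12
B→C→D→H: 6 + 3 + 2 = 11
B→C→I→H: 6 + 2 + 6 = 14
B→A→D→H: 8 + 4 + 2 = 14
The minimum is 11.

11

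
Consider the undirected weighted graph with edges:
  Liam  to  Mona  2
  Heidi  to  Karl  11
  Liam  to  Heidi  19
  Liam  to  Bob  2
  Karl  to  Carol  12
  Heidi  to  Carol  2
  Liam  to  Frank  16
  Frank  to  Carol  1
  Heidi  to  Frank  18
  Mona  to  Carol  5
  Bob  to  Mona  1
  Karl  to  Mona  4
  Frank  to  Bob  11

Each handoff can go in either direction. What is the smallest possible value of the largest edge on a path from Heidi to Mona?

5

A few of the Heidi→Mona routes:
Heidi → Karl → Mona: max(11, 4) = 11
Heidi → Carol → Frank → Bob → Liam → Mona: max(2, 1, 11, 2, 2) = 11
Heidi → Carol → Mona: max(2, 5) = 5
Heidi → Carol → Frank → Bob → Mona: max(2, 1, 11, 1) = 11
The minimum achievable maximum is 5.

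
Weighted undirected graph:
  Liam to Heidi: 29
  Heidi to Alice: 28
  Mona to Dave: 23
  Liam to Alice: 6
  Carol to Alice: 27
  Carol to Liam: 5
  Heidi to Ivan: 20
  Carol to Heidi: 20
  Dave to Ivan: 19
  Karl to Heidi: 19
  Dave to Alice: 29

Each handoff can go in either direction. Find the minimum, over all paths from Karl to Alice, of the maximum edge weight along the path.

20

Paths from Karl to Alice:
Karl -> Heidi -> Carol -> Alice: max(19, 20, 27) = 27
Karl -> Heidi -> Ivan -> Dave -> Alice: max(19, 20, 19, 29) = 29
Karl -> Heidi -> Liam -> Carol -> Alice: max(19, 29, 5, 27) = 29
Karl -> Heidi -> Alice: max(19, 28) = 28
Karl -> Heidi -> Liam -> Alice: max(19, 29, 6) = 29
Karl -> Heidi -> Carol -> Liam -> Alice: max(19, 20, 5, 6) = 20
The minimum achievable maximum is 20.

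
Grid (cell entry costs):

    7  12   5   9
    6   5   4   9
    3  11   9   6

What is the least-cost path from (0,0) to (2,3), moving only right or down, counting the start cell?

One optimal route is [0,0] -> [1,0] -> [1,1] -> [1,2] -> [1,3] -> [2,3].
Its cost is 7 + 6 + 5 + 4 + 9 + 6 = 37.
(Top row then right column would cost 48.)

37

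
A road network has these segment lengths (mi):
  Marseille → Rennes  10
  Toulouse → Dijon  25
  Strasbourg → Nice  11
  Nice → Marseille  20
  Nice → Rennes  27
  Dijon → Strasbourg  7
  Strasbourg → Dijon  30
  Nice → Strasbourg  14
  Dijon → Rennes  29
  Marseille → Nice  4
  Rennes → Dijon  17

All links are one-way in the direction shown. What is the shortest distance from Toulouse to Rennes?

54

Routes from Toulouse to Rennes:
Toulouse-Dijon-Strasbourg-Nice-Rennes: 25 + 7 + 11 + 27 = 70
Toulouse-Dijon-Strasbourg-Nice-Marseille-Rennes: 25 + 7 + 11 + 20 + 10 = 73
Toulouse-Dijon-Rennes: 25 + 29 = 54
Best route has total 54 mi.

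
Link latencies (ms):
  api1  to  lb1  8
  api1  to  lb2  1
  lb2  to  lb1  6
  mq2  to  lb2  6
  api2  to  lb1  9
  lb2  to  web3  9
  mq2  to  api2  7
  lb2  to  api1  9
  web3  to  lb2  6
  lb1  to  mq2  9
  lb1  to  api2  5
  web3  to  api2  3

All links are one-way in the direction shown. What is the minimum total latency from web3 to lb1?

Paths from web3 to lb1:
web3 → lb2 → api1 → lb1: 6 + 9 + 8 = 23
web3 → lb2 → lb1: 6 + 6 = 12
web3 → api2 → lb1: 3 + 9 = 12
The minimum is 12 ms.

12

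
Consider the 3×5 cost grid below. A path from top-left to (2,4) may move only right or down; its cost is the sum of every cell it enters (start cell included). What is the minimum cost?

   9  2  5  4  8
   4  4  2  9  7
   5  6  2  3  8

Path r0c0 → r0c1 → r1c1 → r1c2 → r2c2 → r2c3 → r2c4: 9 + 2 + 4 + 2 + 2 + 3 + 8 = 30.

30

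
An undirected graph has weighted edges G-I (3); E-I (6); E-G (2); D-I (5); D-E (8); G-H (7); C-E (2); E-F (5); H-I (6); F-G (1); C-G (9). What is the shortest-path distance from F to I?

4

Checking several routes:
F - G - E - I: 1 + 2 + 6 = 9
F - G - I: 1 + 3 = 4
F - G - E - D - I: 1 + 2 + 8 + 5 = 16
F - E - I: 5 + 6 = 11
F - G - H - I: 1 + 7 + 6 = 14
F - E - G - I: 5 + 2 + 3 = 10
The minimum is 4.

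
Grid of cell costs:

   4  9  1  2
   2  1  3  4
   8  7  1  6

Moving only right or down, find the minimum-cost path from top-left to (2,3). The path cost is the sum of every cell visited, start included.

17

Take [0,0] -> [1,0] -> [1,1] -> [1,2] -> [2,2] -> [2,3] for a total of 4 + 2 + 1 + 3 + 1 + 6 = 17.
(Top row then right column would cost 26.)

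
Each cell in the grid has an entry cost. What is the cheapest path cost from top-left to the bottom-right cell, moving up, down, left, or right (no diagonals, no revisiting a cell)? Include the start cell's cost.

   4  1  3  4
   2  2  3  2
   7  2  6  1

13

One optimal route is [0,0] [0,1] [1,1] [1,2] [1,3] [2,3].
Its cost is 4 + 1 + 2 + 3 + 2 + 1 = 13.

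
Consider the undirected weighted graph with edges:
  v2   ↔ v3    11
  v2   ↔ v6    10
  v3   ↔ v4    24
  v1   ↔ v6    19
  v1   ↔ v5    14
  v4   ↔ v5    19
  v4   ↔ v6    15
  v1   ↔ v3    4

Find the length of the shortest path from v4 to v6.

A few of the v4→v6 routes:
v4→v6: 15
v4→v3→v1→v6: 24 + 4 + 19 = 47
v4→v3→v2→v6: 24 + 11 + 10 = 45
Shortest: 15.

15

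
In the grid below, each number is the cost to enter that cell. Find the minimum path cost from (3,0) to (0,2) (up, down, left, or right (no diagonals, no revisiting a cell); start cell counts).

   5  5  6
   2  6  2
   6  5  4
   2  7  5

Cheapest: r3c0→r2c0→r1c0→r1c1→r1c2→r0c2
  2 + 6 + 2 + 6 + 2 + 6 = 24

24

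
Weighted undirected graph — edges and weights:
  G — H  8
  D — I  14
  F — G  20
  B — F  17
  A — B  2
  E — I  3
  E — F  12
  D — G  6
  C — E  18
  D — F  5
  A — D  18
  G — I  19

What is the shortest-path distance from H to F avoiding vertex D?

28

Candidate routes:
H-G-I-E-F: 8 + 19 + 3 + 12 = 42
H-G-F: 8 + 20 = 28
The minimum is 28.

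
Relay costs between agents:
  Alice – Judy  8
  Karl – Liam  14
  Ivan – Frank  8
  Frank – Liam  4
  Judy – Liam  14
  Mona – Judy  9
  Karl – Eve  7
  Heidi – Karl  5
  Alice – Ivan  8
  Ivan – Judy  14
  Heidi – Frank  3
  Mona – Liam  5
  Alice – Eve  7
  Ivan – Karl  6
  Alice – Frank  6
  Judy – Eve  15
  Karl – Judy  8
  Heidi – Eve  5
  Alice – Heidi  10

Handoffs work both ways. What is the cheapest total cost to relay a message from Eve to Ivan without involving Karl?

15

Some routes from Eve to Ivan avoiding Karl:
Eve-Alice-Ivan: 7 + 8 = 15
Eve-Heidi-Frank-Ivan: 5 + 3 + 8 = 16
Eve-Alice-Frank-Ivan: 7 + 6 + 8 = 21
Best route has total 15.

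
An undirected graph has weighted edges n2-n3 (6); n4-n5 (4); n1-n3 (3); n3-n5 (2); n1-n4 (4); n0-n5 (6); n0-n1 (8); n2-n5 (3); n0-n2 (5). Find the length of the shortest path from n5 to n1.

Comparing a few candidate routes:
n5 → n2 → n3 → n1: 3 + 6 + 3 = 12
n5 → n4 → n1: 4 + 4 = 8
n5 → n3 → n1: 2 + 3 = 5
n5 → n0 → n1: 6 + 8 = 14
n5 → n2 → n0 → n1: 3 + 5 + 8 = 16
Shortest: 5.

5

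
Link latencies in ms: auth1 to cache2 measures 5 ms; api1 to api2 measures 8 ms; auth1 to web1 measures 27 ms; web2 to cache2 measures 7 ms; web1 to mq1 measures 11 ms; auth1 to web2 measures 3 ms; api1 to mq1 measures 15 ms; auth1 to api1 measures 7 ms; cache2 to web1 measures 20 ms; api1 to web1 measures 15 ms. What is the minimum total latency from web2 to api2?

Checking several routes:
web2 -> auth1 -> cache2 -> web1 -> api1 -> api2: 3 + 5 + 20 + 15 + 8 = 51
web2 -> cache2 -> web1 -> api1 -> api2: 7 + 20 + 15 + 8 = 50
web2 -> auth1 -> api1 -> api2: 3 + 7 + 8 = 18
web2 -> cache2 -> auth1 -> api1 -> api2: 7 + 5 + 7 + 8 = 27
Shortest: 18 ms.

18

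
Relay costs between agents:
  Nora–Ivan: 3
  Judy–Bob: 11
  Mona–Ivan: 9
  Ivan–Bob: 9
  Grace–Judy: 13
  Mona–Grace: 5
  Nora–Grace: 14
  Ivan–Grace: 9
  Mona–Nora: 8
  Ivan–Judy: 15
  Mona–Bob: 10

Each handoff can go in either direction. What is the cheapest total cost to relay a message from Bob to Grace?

Comparing a few candidate routes:
Bob -> Ivan -> Grace: 9 + 9 = 18
Bob -> Judy -> Grace: 11 + 13 = 24
Bob -> Mona -> Grace: 10 + 5 = 15
Bob -> Ivan -> Nora -> Mona -> Grace: 9 + 3 + 8 + 5 = 25
Bob -> Ivan -> Mona -> Grace: 9 + 9 + 5 = 23
Shortest: 15.

15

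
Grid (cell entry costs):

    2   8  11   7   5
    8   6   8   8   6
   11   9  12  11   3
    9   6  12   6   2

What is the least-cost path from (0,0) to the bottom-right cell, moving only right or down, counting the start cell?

43

Cheapest: [0,0]→[0,1]→[1,1]→[1,2]→[1,3]→[1,4]→[2,4]→[3,4]
  2 + 8 + 6 + 8 + 8 + 6 + 3 + 2 = 43
For comparison, the top-then-right route costs 44.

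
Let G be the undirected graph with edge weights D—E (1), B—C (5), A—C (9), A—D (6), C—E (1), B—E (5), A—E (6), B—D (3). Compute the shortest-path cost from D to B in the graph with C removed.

Paths from D to B avoiding C:
D - B: 3
D - E - B: 1 + 5 = 6
D - A - E - B: 6 + 6 + 5 = 17
Best route has total 3.

3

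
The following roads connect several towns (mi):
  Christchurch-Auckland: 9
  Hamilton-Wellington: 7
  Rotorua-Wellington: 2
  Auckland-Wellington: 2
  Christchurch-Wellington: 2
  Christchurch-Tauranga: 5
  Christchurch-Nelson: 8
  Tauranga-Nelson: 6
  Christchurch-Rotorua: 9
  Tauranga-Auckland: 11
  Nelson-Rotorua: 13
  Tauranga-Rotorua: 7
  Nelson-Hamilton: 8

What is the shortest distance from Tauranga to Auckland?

Some routes from Tauranga to Auckland:
Tauranga→Christchurch→Rotorua→Wellington→Auckland: 5 + 9 + 2 + 2 = 18
Tauranga→Christchurch→Auckland: 5 + 9 = 14
Tauranga→Christchurch→Wellington→Auckland: 5 + 2 + 2 = 9
Tauranga→Nelson→Christchurch→Wellington→Auckland: 6 + 8 + 2 + 2 = 18
Tauranga→Auckland: 11
Tauranga→Rotorua→Wellington→Auckland: 7 + 2 + 2 = 11
Best route has total 9 mi.

9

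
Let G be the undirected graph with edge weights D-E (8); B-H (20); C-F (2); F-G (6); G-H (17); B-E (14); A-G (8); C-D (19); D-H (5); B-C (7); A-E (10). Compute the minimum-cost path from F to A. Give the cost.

14

Some routes from F to A:
F -> C -> D -> E -> A: 2 + 19 + 8 + 10 = 39
F -> G -> H -> D -> E -> A: 6 + 17 + 5 + 8 + 10 = 46
F -> C -> B -> E -> A: 2 + 7 + 14 + 10 = 33
F -> G -> A: 6 + 8 = 14
The minimum is 14.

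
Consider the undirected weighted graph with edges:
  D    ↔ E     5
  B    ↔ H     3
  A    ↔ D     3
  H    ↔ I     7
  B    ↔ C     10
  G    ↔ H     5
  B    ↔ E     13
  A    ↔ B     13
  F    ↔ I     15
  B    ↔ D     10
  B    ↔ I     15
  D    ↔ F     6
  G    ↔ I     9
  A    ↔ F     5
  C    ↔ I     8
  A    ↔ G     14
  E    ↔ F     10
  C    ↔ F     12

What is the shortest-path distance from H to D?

13

A few of the H→D routes:
H-B-D: 3 + 10 = 13
H-I-F-D: 7 + 15 + 6 = 28
H-B-E-D: 3 + 13 + 5 = 21
H-G-A-D: 5 + 14 + 3 = 22
H-B-A-F-D: 3 + 13 + 5 + 6 = 27
H-B-A-D: 3 + 13 + 3 = 19
Best route has total 13.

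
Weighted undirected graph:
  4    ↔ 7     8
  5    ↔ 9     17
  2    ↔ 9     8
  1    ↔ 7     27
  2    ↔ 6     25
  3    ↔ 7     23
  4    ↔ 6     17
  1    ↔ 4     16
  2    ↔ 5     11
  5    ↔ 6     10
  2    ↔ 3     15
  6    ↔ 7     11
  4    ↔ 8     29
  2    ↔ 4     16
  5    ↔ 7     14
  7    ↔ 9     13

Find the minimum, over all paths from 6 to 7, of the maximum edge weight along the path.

11

Comparing a few candidate routes:
6 - 7: max(11) = 11
6 - 5 - 7: max(10, 14) = 14
6 - 5 - 2 - 9 - 7: max(10, 11, 8, 13) = 13
Smallest bottleneck: 11.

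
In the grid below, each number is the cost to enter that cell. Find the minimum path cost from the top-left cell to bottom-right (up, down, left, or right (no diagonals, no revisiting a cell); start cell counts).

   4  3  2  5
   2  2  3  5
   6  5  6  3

19

One optimal route is [0,0] → [1,0] → [1,1] → [1,2] → [1,3] → [2,3].
Its cost is 4 + 2 + 2 + 3 + 5 + 3 = 19.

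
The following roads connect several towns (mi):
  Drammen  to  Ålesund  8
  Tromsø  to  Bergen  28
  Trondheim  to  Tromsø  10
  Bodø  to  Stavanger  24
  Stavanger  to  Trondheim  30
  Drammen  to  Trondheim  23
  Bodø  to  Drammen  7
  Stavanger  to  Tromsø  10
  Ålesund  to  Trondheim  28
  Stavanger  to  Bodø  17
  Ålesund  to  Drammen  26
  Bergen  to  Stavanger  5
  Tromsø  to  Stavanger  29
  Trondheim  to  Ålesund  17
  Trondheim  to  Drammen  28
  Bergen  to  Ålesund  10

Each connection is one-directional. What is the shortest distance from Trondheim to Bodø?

Candidate routes:
Trondheim - Tromsø - Bergen - Stavanger - Bodø: 10 + 28 + 5 + 17 = 60
Trondheim - Tromsø - Stavanger - Bodø: 10 + 29 + 17 = 56
Shortest: 56 mi.

56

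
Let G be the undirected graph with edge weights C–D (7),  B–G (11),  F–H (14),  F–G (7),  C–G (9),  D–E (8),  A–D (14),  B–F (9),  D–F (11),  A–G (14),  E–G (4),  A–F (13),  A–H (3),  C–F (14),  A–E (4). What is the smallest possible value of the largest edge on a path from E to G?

Some routes from E to G:
E-D-F-G: max(8, 11, 7) = 11
E-G: max(4) = 4
E-D-C-G: max(8, 7, 9) = 9
E-D-F-B-G: max(8, 11, 9, 11) = 11
The minimum achievable maximum is 4.

4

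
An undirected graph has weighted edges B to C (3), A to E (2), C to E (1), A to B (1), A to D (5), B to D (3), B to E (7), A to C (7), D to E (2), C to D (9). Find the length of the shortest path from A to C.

3

Checking several routes:
A-B-E-C: 1 + 7 + 1 = 9
A-E-C: 2 + 1 = 3
A-D-E-C: 5 + 2 + 1 = 8
A-B-D-E-C: 1 + 3 + 2 + 1 = 7
A-C: 7
A-B-C: 1 + 3 = 4
Shortest: 3.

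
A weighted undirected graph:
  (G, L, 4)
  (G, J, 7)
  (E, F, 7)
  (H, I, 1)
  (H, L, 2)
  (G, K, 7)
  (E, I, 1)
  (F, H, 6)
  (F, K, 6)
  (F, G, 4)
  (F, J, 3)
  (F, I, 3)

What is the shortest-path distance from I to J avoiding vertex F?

14

Routes from I to J avoiding F:
I→H→L→G→J: 1 + 2 + 4 + 7 = 14
Best route has total 14.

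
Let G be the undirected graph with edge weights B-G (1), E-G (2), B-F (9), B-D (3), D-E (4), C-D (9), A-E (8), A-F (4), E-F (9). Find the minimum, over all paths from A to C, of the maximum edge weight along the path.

9

Comparing a few candidate routes:
A→F→B→G→E→D→C: max(4, 9, 1, 2, 4, 9) = 9
A→F→B→D→C: max(4, 9, 3, 9) = 9
A→F→E→G→B→D→C: max(4, 9, 2, 1, 3, 9) = 9
A→F→E→D→C: max(4, 9, 4, 9) = 9
A→E→D→C: max(8, 4, 9) = 9
Best route has worst link 9.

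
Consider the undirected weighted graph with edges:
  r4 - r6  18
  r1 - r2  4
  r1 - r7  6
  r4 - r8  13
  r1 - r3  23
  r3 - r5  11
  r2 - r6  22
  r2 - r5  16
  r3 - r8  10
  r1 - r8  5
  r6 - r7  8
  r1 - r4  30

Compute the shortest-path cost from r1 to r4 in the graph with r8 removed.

A few of the r1→r4 routes:
r1→r2→r6→r4: 4 + 22 + 18 = 44
r1→r7→r6→r4: 6 + 8 + 18 = 32
r1→r4: 30
Shortest: 30.

30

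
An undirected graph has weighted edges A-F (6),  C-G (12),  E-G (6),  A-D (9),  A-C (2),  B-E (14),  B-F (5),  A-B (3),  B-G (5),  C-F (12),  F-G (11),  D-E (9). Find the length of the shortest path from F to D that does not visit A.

Some routes from F to D avoiding A:
F -> G -> E -> D: 11 + 6 + 9 = 26
F -> C -> G -> E -> D: 12 + 12 + 6 + 9 = 39
F -> G -> B -> E -> D: 11 + 5 + 14 + 9 = 39
F -> B -> G -> E -> D: 5 + 5 + 6 + 9 = 25
F -> B -> E -> D: 5 + 14 + 9 = 28
Shortest: 25.

25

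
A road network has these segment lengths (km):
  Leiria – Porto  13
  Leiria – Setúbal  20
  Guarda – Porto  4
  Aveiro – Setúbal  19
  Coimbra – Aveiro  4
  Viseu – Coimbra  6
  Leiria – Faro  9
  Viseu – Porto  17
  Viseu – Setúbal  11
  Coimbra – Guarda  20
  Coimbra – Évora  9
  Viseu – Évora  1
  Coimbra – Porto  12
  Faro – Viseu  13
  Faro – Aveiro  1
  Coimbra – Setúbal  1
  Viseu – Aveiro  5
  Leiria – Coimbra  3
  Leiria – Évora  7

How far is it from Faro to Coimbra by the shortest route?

Checking several routes:
Faro -> Aveiro -> Coimbra: 1 + 4 = 5
Faro -> Leiria -> Coimbra: 9 + 3 = 12
Faro -> Aveiro -> Viseu -> Coimbra: 1 + 5 + 6 = 12
Shortest: 5 km.

5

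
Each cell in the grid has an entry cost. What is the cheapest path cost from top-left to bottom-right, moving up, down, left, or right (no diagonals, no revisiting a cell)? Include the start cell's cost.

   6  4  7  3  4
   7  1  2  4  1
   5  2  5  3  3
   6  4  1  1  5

24

One optimal route is (0,0) (0,1) (1,1) (2,1) (3,1) (3,2) (3,3) (3,4).
Its cost is 6 + 4 + 1 + 2 + 4 + 1 + 1 + 5 = 24.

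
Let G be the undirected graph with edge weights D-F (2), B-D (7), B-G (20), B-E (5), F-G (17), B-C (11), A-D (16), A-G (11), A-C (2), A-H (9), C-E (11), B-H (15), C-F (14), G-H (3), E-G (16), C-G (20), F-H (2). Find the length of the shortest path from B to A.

13

Some routes from B to A:
B→C→A: 11 + 2 = 13
B→D→F→C→A: 7 + 2 + 14 + 2 = 25
B→H→A: 15 + 9 = 24
B→D→F→H→A: 7 + 2 + 2 + 9 = 20
B→E→C→A: 5 + 11 + 2 = 18
B→D→A: 7 + 16 = 23
Shortest: 13.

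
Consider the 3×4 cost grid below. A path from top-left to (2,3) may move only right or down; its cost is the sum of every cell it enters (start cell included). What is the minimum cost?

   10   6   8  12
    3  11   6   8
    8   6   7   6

40

Best path: (0,0) (1,0) (2,0) (2,1) (2,2) (2,3)
Cost: 10 + 3 + 8 + 6 + 7 + 6 = 40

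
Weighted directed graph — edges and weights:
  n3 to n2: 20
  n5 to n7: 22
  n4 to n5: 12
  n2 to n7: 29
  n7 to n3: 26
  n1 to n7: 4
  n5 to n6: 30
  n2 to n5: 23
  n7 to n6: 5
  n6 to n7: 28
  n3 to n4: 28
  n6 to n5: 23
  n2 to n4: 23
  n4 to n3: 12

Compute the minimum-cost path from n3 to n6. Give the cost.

54

Checking several routes:
n3 → n4 → n5 → n6: 28 + 12 + 30 = 70
n3 → n2 → n7 → n6: 20 + 29 + 5 = 54
n3 → n4 → n5 → n7 → n6: 28 + 12 + 22 + 5 = 67
The minimum is 54.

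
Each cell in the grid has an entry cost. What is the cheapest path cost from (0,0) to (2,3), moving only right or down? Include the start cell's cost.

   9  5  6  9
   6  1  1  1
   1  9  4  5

Cheapest: [0,0] [0,1] [1,1] [1,2] [1,3] [2,3]
  9 + 5 + 1 + 1 + 1 + 5 = 22
(Top row then right column would cost 35.)

22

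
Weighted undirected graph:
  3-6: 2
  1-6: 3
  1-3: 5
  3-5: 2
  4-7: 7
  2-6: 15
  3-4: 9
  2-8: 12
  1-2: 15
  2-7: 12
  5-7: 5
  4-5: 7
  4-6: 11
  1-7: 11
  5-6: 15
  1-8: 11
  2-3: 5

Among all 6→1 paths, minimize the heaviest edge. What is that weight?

3

Comparing a few candidate routes:
6 - 1: max(3) = 3
6 - 4 - 7 - 1: max(11, 7, 11) = 11
6 - 4 - 3 - 5 - 7 - 1: max(11, 9, 2, 5, 11) = 11
6 - 4 - 3 - 1: max(11, 9, 5) = 11
6 - 4 - 7 - 5 - 3 - 1: max(11, 7, 5, 2, 5) = 11
6 - 3 - 1: max(2, 5) = 5
The minimum achievable maximum is 3.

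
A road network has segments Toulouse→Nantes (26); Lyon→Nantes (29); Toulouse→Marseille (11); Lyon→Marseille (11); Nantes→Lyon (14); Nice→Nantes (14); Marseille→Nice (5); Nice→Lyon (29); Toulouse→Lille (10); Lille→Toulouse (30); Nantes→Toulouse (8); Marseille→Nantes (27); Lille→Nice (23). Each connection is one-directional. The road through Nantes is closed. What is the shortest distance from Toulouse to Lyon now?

45

Routes from Toulouse to Lyon avoiding Nantes:
Toulouse → Lille → Nice → Lyon: 10 + 23 + 29 = 62
Toulouse → Marseille → Nice → Lyon: 11 + 5 + 29 = 45
Shortest: 45.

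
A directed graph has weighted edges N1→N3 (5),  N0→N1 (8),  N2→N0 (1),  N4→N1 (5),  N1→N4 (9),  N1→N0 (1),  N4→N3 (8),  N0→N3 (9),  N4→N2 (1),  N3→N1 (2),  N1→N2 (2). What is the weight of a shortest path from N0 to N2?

Routes from N0 to N2:
N0 → N3 → N1 → N2: 9 + 2 + 2 = 13
N0 → N1 → N2: 8 + 2 = 10
N0 → N3 → N1 → N4 → N2: 9 + 2 + 9 + 1 = 21
N0 → N1 → N4 → N2: 8 + 9 + 1 = 18
Shortest: 10.

10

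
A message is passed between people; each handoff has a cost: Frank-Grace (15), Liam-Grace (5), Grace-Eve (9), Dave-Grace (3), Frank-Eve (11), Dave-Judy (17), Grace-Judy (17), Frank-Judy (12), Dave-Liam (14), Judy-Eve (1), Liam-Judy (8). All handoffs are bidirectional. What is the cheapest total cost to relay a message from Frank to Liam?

20

Some routes from Frank to Liam:
Frank - Judy - Liam: 12 + 8 = 20
Frank - Eve - Grace - Liam: 11 + 9 + 5 = 25
Frank - Judy - Eve - Grace - Liam: 12 + 1 + 9 + 5 = 27
Frank - Eve - Judy - Liam: 11 + 1 + 8 = 20
Frank - Grace - Liam: 15 + 5 = 20
Frank - Grace - Dave - Liam: 15 + 3 + 14 = 32
The minimum is 20.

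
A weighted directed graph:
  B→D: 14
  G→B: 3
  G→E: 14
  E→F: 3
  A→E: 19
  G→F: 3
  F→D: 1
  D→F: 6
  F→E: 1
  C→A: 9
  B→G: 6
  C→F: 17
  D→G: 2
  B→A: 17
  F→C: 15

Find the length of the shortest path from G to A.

20

Paths from G to A:
G→B→D→F→C→A: 3 + 14 + 6 + 15 + 9 = 47
G→E→F→C→A: 14 + 3 + 15 + 9 = 41
G→F→C→A: 3 + 15 + 9 = 27
G→B→A: 3 + 17 = 20
Shortest: 20.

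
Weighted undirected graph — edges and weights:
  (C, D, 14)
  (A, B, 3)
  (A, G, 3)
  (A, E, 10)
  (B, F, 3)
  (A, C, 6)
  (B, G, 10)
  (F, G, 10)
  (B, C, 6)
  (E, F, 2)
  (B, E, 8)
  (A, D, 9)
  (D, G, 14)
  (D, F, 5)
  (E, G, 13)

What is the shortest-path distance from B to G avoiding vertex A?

10

Checking several routes:
B → F → E → G: 3 + 2 + 13 = 18
B → F → G: 3 + 10 = 13
B → G: 10
The minimum is 10.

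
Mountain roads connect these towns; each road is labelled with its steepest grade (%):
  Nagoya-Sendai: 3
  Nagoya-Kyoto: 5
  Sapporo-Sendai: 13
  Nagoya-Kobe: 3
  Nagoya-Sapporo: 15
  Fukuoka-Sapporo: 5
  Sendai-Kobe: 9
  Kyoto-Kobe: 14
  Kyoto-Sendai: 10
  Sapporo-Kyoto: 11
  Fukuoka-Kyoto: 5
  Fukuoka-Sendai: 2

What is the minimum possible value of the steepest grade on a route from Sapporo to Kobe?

5

Checking several routes:
Sapporo→Fukuoka→Kyoto→Nagoya→Kobe: max(5, 5, 5, 3) = 5
Sapporo→Fukuoka→Sendai→Nagoya→Kobe: max(5, 2, 3, 3) = 5
Sapporo→Fukuoka→Kyoto→Nagoya→Sendai→Kobe: max(5, 5, 5, 3, 9) = 9
The minimum achievable maximum is 5%.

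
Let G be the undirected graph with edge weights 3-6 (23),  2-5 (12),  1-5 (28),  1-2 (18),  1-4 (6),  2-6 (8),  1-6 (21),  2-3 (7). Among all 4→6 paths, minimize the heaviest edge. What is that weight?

18

Routes from 4 to 6:
4 → 1 → 5 → 2 → 6: max(6, 28, 12, 8) = 28
4 → 1 → 5 → 2 → 3 → 6: max(6, 28, 12, 7, 23) = 28
4 → 1 → 2 → 6: max(6, 18, 8) = 18
4 → 1 → 2 → 3 → 6: max(6, 18, 7, 23) = 23
4 → 1 → 6: max(6, 21) = 21
Smallest bottleneck: 18.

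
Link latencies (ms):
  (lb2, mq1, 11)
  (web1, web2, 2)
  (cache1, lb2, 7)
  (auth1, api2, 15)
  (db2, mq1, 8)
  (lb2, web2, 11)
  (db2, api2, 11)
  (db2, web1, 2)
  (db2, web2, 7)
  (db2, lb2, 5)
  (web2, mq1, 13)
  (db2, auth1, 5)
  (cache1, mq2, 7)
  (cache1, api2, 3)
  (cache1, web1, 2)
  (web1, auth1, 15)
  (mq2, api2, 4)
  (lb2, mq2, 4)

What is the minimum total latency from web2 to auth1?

A few of the web2→auth1 routes:
web2→db2→auth1: 7 + 5 = 12
web2→lb2→db2→auth1: 11 + 5 + 5 = 21
web2→web1→cache1→lb2→db2→auth1: 2 + 2 + 7 + 5 + 5 = 21
web2→web1→auth1: 2 + 15 = 17
web2→web1→db2→auth1: 2 + 2 + 5 = 9
Shortest: 9 ms.

9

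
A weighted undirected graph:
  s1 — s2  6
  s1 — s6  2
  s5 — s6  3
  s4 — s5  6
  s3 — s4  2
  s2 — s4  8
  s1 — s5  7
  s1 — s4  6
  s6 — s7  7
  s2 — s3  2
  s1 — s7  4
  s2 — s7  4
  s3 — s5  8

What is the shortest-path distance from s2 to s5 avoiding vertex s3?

11

Checking several routes:
s2 → s4 → s5: 8 + 6 = 14
s2 → s1 → s5: 6 + 7 = 13
s2 → s7 → s1 → s6 → s5: 4 + 4 + 2 + 3 = 13
s2 → s7 → s6 → s5: 4 + 7 + 3 = 14
s2 → s7 → s1 → s5: 4 + 4 + 7 = 15
s2 → s1 → s6 → s5: 6 + 2 + 3 = 11
The minimum is 11.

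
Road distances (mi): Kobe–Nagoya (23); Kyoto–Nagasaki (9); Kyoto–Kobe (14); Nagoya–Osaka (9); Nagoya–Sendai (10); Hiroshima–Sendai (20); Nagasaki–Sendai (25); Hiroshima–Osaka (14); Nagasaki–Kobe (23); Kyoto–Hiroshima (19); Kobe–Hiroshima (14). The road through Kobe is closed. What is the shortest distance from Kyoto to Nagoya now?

Paths from Kyoto to Nagoya avoiding Kobe:
Kyoto-Nagasaki-Sendai-Nagoya: 9 + 25 + 10 = 44
Kyoto-Hiroshima-Sendai-Nagoya: 19 + 20 + 10 = 49
Kyoto-Nagasaki-Sendai-Hiroshima-Osaka-Nagoya: 9 + 25 + 20 + 14 + 9 = 77
Kyoto-Hiroshima-Osaka-Nagoya: 19 + 14 + 9 = 42
The minimum is 42 mi.

42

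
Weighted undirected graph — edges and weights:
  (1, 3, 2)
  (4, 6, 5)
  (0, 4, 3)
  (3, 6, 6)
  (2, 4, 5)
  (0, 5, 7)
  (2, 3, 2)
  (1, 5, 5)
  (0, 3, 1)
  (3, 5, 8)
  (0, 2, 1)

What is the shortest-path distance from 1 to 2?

A few of the 1→2 routes:
1→3→0→2: 2 + 1 + 1 = 4
1→3→2: 2 + 2 = 4
1→5→3→2: 5 + 8 + 2 = 15
1→3→0→4→2: 2 + 1 + 3 + 5 = 11
1→5→0→2: 5 + 7 + 1 = 13
Best route has total 4.

4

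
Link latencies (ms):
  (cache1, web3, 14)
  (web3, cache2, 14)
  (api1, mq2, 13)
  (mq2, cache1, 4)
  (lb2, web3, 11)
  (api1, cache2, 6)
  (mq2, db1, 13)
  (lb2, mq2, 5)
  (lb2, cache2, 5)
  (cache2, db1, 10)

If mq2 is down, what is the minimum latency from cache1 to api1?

Paths from cache1 to api1 avoiding mq2:
cache1→web3→lb2→cache2→api1: 14 + 11 + 5 + 6 = 36
cache1→web3→cache2→api1: 14 + 14 + 6 = 34
The minimum is 34 ms.

34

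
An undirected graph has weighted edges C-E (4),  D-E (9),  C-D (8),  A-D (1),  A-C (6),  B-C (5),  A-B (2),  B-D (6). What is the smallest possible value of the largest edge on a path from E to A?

Comparing a few candidate routes:
E - C - A: max(4, 6) = 6
E - C - B - D - A: max(4, 5, 6, 1) = 6
E - C - D - A: max(4, 8, 1) = 8
E - C - B - A: max(4, 5, 2) = 5
Best route has worst link 5.

5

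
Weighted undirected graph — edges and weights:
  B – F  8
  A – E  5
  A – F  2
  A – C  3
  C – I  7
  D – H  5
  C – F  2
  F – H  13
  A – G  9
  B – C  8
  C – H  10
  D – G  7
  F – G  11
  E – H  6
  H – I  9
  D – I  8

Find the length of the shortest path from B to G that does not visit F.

Comparing a few candidate routes:
B → C → I → D → G: 8 + 7 + 8 + 7 = 30
B → C → H → E → A → G: 8 + 10 + 6 + 5 + 9 = 38
B → C → I → H → D → G: 8 + 7 + 9 + 5 + 7 = 36
B → C → A → E → H → D → G: 8 + 3 + 5 + 6 + 5 + 7 = 34
B → C → A → G: 8 + 3 + 9 = 20
B → C → H → D → G: 8 + 10 + 5 + 7 = 30
The minimum is 20.

20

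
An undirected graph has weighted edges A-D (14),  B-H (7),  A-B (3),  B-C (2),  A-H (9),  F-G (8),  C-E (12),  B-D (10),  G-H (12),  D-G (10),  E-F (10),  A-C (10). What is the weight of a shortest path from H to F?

Checking several routes:
H → A → B → D → G → F: 9 + 3 + 10 + 10 + 8 = 40
H → G → F: 12 + 8 = 20
H → B → C → E → F: 7 + 2 + 12 + 10 = 31
H → A → B → C → E → F: 9 + 3 + 2 + 12 + 10 = 36
H → B → D → G → F: 7 + 10 + 10 + 8 = 35
Shortest: 20.

20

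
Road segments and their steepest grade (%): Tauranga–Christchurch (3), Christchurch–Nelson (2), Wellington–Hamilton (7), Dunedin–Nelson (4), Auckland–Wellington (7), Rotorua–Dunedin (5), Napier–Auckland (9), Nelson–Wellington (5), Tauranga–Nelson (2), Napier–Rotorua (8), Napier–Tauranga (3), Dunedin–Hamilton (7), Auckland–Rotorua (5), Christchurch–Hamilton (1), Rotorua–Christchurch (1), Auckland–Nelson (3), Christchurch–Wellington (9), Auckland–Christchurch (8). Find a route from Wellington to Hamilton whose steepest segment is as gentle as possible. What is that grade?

5

A few of the Wellington→Hamilton routes:
Wellington - Nelson - Tauranga - Christchurch - Hamilton: max(5, 2, 3, 1) = 5
Wellington - Hamilton: max(7) = 7
Wellington - Nelson - Auckland - Rotorua - Christchurch - Hamilton: max(5, 3, 5, 1, 1) = 5
Wellington - Nelson - Christchurch - Hamilton: max(5, 2, 1) = 5
Wellington - Nelson - Dunedin - Rotorua - Christchurch - Hamilton: max(5, 4, 5, 1, 1) = 5
Best route has worst link 5%.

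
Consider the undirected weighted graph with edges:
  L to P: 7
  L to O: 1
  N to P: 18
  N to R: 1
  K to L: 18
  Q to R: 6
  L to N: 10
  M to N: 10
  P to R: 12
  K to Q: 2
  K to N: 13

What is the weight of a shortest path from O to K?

19

Checking several routes:
O-L-P-R-Q-K: 1 + 7 + 12 + 6 + 2 = 28
O-L-P-R-N-K: 1 + 7 + 12 + 1 + 13 = 34
O-L-N-R-Q-K: 1 + 10 + 1 + 6 + 2 = 20
O-L-N-K: 1 + 10 + 13 = 24
O-L-K: 1 + 18 = 19
Shortest: 19.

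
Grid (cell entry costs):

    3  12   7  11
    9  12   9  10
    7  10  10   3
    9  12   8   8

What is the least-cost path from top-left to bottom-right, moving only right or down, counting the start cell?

50

Best path: (0,0) → (1,0) → (2,0) → (2,1) → (2,2) → (2,3) → (3,3)
Cost: 3 + 9 + 7 + 10 + 10 + 3 + 8 = 50
For comparison, the top-then-right route costs 54.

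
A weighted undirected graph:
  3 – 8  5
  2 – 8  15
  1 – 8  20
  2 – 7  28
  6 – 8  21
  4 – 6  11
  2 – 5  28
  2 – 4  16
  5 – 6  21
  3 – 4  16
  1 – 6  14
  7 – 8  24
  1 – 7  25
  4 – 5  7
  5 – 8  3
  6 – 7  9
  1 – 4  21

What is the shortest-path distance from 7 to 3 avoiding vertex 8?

36

Comparing a few candidate routes:
7 - 6 - 1 - 4 - 3: 9 + 14 + 21 + 16 = 60
7 - 6 - 4 - 3: 9 + 11 + 16 = 36
7 - 2 - 4 - 3: 28 + 16 + 16 = 60
7 - 6 - 5 - 4 - 3: 9 + 21 + 7 + 16 = 53
The minimum is 36.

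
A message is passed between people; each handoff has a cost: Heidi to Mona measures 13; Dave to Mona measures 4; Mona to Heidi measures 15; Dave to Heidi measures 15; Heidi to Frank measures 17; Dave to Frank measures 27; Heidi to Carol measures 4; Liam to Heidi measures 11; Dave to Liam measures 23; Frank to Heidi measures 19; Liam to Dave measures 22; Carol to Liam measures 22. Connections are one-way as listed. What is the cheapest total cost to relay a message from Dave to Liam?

Candidate routes:
Dave→Heidi→Carol→Liam: 15 + 4 + 22 = 41
Dave→Liam: 23
Dave→Frank→Heidi→Carol→Liam: 27 + 19 + 4 + 22 = 72
Dave→Mona→Heidi→Carol→Liam: 4 + 15 + 4 + 22 = 45
Shortest: 23.

23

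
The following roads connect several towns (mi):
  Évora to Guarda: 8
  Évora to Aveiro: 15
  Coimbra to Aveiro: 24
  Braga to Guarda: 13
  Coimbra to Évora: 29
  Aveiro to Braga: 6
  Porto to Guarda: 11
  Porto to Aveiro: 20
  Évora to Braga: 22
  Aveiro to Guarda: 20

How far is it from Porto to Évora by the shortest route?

Some routes from Porto to Évora:
Porto - Guarda - Évora: 11 + 8 = 19
Porto - Guarda - Braga - Aveiro - Évora: 11 + 13 + 6 + 15 = 45
Porto - Aveiro - Évora: 20 + 15 = 35
Porto - Guarda - Braga - Évora: 11 + 13 + 22 = 46
Porto - Guarda - Aveiro - Évora: 11 + 20 + 15 = 46
Best route has total 19 mi.

19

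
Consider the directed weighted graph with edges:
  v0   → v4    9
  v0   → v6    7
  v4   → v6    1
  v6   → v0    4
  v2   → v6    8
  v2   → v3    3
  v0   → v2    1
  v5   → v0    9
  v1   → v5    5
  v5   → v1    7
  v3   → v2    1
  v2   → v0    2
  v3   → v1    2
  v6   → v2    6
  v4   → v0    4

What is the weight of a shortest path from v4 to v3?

8

Routes from v4 to v3:
v4 -> v0 -> v6 -> v2 -> v3: 4 + 7 + 6 + 3 = 20
v4 -> v6 -> v2 -> v3: 1 + 6 + 3 = 10
v4 -> v6 -> v0 -> v2 -> v3: 1 + 4 + 1 + 3 = 9
v4 -> v0 -> v2 -> v3: 4 + 1 + 3 = 8
The minimum is 8.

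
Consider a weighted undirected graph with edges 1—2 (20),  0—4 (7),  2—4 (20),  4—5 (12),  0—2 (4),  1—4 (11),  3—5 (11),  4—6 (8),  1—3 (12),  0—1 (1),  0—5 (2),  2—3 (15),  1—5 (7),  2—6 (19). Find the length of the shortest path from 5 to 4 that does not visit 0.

Checking several routes:
5→3→2→6→4: 11 + 15 + 19 + 8 = 53
5→4: 12
5→3→1→4: 11 + 12 + 11 = 34
5→1→2→4: 7 + 20 + 20 = 47
5→1→4: 7 + 11 = 18
5→3→2→4: 11 + 15 + 20 = 46
The minimum is 12.

12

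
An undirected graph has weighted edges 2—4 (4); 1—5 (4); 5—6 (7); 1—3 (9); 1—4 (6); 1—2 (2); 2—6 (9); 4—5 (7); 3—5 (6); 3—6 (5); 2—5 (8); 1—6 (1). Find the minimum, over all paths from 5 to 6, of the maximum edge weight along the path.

4

Comparing a few candidate routes:
5 - 1 - 6: max(4, 1) = 4
5 - 3 - 6: max(6, 5) = 6
5 - 6: max(7) = 7
5 - 4 - 2 - 1 - 6: max(7, 4, 2, 1) = 7
5 - 4 - 1 - 6: max(7, 6, 1) = 7
Smallest bottleneck: 4.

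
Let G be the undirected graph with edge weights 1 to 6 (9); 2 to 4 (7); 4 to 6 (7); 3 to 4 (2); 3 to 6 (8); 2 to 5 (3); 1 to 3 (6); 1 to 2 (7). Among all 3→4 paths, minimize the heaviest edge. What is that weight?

Checking several routes:
3 → 6 → 4: max(8, 7) = 8
3 → 1 → 6 → 4: max(6, 9, 7) = 9
3 → 1 → 2 → 4: max(6, 7, 7) = 7
3 → 4: max(2) = 2
Smallest bottleneck: 2.

2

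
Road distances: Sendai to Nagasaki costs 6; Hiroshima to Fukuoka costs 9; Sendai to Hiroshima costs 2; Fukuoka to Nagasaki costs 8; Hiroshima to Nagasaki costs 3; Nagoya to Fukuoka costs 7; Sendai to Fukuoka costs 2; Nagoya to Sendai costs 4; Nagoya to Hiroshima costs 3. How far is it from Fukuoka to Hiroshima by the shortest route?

Comparing a few candidate routes:
Fukuoka → Sendai → Nagoya → Hiroshima: 2 + 4 + 3 = 9
Fukuoka → Hiroshima: 9
Fukuoka → Sendai → Hiroshima: 2 + 2 = 4
Best route has total 4.

4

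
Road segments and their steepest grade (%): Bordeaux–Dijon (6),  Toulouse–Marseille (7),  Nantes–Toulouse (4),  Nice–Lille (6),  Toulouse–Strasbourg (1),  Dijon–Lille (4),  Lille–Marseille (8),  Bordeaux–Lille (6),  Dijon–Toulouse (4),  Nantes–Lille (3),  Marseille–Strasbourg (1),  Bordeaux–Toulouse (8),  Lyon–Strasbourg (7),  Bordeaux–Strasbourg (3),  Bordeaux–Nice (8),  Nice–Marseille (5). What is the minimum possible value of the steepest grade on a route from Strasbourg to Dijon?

4

Checking several routes:
Strasbourg→Marseille→Nice→Lille→Bordeaux→Dijon: max(1, 5, 6, 6, 6) = 6
Strasbourg→Toulouse→Dijon: max(1, 4) = 4
Strasbourg→Marseille→Nice→Lille→Dijon: max(1, 5, 6, 4) = 6
Strasbourg→Toulouse→Nantes→Lille→Bordeaux→Dijon: max(1, 4, 3, 6, 6) = 6
Strasbourg→Marseille→Nice→Lille→Nantes→Toulouse→Dijon: max(1, 5, 6, 3, 4, 4) = 6
Strasbourg→Toulouse→Nantes→Lille→Dijon: max(1, 4, 3, 4) = 4
Smallest bottleneck: 4%.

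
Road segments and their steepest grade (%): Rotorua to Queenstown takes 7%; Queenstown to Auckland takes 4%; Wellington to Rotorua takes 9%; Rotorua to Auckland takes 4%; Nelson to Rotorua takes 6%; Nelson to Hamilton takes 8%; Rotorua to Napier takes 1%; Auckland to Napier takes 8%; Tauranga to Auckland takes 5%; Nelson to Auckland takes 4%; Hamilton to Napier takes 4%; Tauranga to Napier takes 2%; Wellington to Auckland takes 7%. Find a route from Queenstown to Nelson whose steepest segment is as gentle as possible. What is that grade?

A few of the Queenstown→Nelson routes:
Queenstown → Auckland → Nelson: max(4, 4) = 4
Queenstown → Auckland → Tauranga → Napier → Rotorua → Nelson: max(4, 5, 2, 1, 6) = 6
Queenstown → Rotorua → Napier → Tauranga → Auckland → Nelson: max(7, 1, 2, 5, 4) = 7
Queenstown → Auckland → Rotorua → Nelson: max(4, 4, 6) = 6
Smallest bottleneck: 4%.

4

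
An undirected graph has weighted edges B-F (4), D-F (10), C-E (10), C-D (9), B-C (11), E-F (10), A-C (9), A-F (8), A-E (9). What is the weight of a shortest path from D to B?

14

A few of the D→B routes:
D - C - A - F - B: 9 + 9 + 8 + 4 = 30
D - F - B: 10 + 4 = 14
D - C - B: 9 + 11 = 20
Shortest: 14.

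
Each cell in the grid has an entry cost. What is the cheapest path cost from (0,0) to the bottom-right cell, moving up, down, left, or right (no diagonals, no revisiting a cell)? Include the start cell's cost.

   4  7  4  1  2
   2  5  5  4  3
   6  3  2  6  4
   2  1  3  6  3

Take r0c0 -> r1c0 -> r1c1 -> r2c1 -> r3c1 -> r3c2 -> r3c3 -> r3c4 for a total of 4 + 2 + 5 + 3 + 1 + 3 + 6 + 3 = 27.

27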